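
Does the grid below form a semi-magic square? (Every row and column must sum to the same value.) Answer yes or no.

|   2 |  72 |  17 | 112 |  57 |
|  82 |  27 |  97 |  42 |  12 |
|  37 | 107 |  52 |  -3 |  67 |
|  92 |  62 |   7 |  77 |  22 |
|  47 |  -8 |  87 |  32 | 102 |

Row 1: 2 + 72 + 17 + 112 + 57 = 260.
Row 2: 82 + 27 + 97 + 42 + 12 = 260.
Row 3: 37 + 107 + 52 + (-3) + 67 = 260.
Row 4: 92 + 62 + 7 + 77 + 22 = 260.
Row 5: 47 + (-8) + 87 + 32 + 102 = 260.
Column 1: 2 + 82 + 37 + 92 + 47 = 260.
Column 2: 72 + 27 + 107 + 62 + (-8) = 260.
Column 3: 17 + 97 + 52 + 7 + 87 = 260.
Column 4: 112 + 42 + (-3) + 77 + 32 = 260.
Column 5: 57 + 12 + 67 + 22 + 102 = 260.
All lines sum to 260.

Yes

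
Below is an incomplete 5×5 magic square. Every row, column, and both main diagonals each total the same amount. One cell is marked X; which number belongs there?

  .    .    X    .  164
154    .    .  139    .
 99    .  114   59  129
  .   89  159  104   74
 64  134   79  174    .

Anti-diagonal is complete and sums to 570; that is the magic constant.
The remaining cell in row 3 is (3,2) = 570 − 401 = 169.
The remaining cell in row 4 is (4,1) = 570 − 426 = 144.
Row 5: 64 + 134 + 79 + 174 + ? = 570, so (5,5) = 119.
The remaining cell in column 1 is (1,1) = 570 − 461 = 109.
Column 4 needs 570; the known cells sum to 476, so (1,4) = 94.
From column 5, 570 − (164 + 129 + 74 + 119) gives (2,5) = 84.
The remaining cell in main diagonal is (2,2) = 570 − 446 = 124.
Row 2: 154 + 124 + 139 + 84 + ? = 570, so (2,3) = 69.
Using column 2: 124 + 169 + 89 + 134 + ? → (1,2) = 570 − 516 = 54.
From column 3, 570 − (69 + 114 + 159 + 79) gives (1,3) = 149.

149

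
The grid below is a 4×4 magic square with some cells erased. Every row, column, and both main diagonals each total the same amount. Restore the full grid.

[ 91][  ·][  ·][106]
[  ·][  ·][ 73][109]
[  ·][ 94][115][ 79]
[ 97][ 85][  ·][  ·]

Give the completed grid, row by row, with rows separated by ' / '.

Anti-diagonal is already complete: 106 + 73 + 94 + 97 = 370, so that is the magic constant.
Using row 3: 94 + 115 + 79 + ? → (3,1) = 370 − 288 = 82.
The remaining cell in column 1 is (2,1) = 370 − 270 = 100.
Column 4 must total 370; the given cells sum to 294, so (4,4) = 76.
From main diagonal, 370 − (91 + 115 + 76) gives (2,2) = 88.
Row 4 needs 370; the known cells sum to 258, so (4,3) = 112.
Column 2 must total 370; the given cells sum to 267, so (1,2) = 103.
Column 3: 73 + 115 + 112 + ? = 370, so (1,3) = 70.

91 103 70 106 / 100 88 73 109 / 82 94 115 79 / 97 85 112 76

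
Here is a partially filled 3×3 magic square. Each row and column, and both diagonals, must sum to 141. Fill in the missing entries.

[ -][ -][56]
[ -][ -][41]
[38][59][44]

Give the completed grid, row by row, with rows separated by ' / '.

The remaining cell in anti-diagonal is (2,2) = 141 − 94 = 47.
The remaining cell in row 2 is (2,1) = 141 − 88 = 53.
Using column 1: 53 + 38 + ? → (1,1) = 141 − 91 = 50.
The remaining cell in column 2 is (1,2) = 141 − 106 = 35.

50 35 56 / 53 47 41 / 38 59 44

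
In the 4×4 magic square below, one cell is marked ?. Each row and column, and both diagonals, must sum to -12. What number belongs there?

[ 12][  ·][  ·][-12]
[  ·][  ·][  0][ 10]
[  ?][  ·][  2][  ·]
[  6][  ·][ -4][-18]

-16

Row 4: 6 + (-4) + (-18) + ? = -12, so (4,2) = 4.
Using column 3: 0 + 2 + (-4) + ? → (1,3) = -12 − (-2) = -10.
Using column 4: -12 + 10 + (-18) + ? → (3,4) = -12 − (-20) = 8.
From main diagonal, -12 − (12 + 2 + (-18)) gives (2,2) = -8.
The remaining cell in anti-diagonal is (3,2) = -12 − (-6) = -6.
Row 1 needs -12; the known cells sum to -10, so (1,2) = -2.
Row 2 must total -12; the given cells sum to 2, so (2,1) = -14.
Row 3: -6 + 2 + 8 + ? = -12, so (3,1) = -16.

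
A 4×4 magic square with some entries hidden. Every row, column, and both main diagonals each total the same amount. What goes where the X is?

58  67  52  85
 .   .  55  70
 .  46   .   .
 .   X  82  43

Row 1 is complete and sums to 262; that is the magic constant.
Using column 3: 52 + 55 + 82 + ? → (3,3) = 262 − 189 = 73.
Column 4 needs 262; the known cells sum to 198, so (3,4) = 64.
Main diagonal must total 262; the given cells sum to 174, so (2,2) = 88.
The remaining cell in anti-diagonal is (4,1) = 262 − 186 = 76.
Row 2 needs 262; the known cells sum to 213, so (2,1) = 49.
Row 3 needs 262; the known cells sum to 183, so (3,1) = 79.
Using row 4: 76 + 82 + 43 + ? → (4,2) = 262 − 201 = 61.

61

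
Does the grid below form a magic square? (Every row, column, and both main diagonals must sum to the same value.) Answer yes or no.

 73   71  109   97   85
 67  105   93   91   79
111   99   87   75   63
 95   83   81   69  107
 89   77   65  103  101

Yes

Row 1: 73 + 71 + 109 + 97 + 85 = 435.
Row 2: 67 + 105 + 93 + 91 + 79 = 435.
Row 3: 111 + 99 + 87 + 75 + 63 = 435.
Row 4: 95 + 83 + 81 + 69 + 107 = 435.
Row 5: 89 + 77 + 65 + 103 + 101 = 435.
Column 1: 73 + 67 + 111 + 95 + 89 = 435.
Column 2: 71 + 105 + 99 + 83 + 77 = 435.
Column 3: 109 + 93 + 87 + 81 + 65 = 435.
Column 4: 97 + 91 + 75 + 69 + 103 = 435.
Column 5: 85 + 79 + 63 + 107 + 101 = 435.
Main diagonal: 73 + 105 + 87 + 69 + 101 = 435.
Anti-diagonal: 85 + 91 + 87 + 83 + 89 = 435.
All lines sum to 435.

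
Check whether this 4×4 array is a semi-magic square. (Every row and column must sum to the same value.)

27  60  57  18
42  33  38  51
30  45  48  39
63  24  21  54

Row 1: 27 + 60 + 57 + 18 = 162.
Row 2: 42 + 33 + 38 + 51 = 164.
Row 3: 30 + 45 + 48 + 39 = 162.
Row 4: 63 + 24 + 21 + 54 = 162.
Column 1: 27 + 42 + 30 + 63 = 162.
Column 2: 60 + 33 + 45 + 24 = 162.
Column 3: 57 + 38 + 48 + 21 = 164.
Column 4: 18 + 51 + 39 + 54 = 162.

No — column 4 sums to 162 but column 3 sums to 164.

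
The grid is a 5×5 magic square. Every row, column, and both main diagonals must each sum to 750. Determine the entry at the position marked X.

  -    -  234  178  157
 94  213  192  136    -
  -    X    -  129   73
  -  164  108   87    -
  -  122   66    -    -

Row 2 must total 750; the given cells sum to 635, so (2,5) = 115.
Using column 3: 234 + 192 + 108 + 66 + ? → (3,3) = 750 − 600 = 150.
Column 4: 178 + 136 + 129 + 87 + ? = 750, so (5,4) = 220.
Using anti-diagonal: 157 + 136 + 150 + 164 + ? → (5,1) = 750 − 607 = 143.
Using row 5: 143 + 122 + 66 + 220 + ? → (5,5) = 750 − 551 = 199.
The remaining cell in column 5 is (4,5) = 750 − 544 = 206.
Main diagonal needs 750; the known cells sum to 649, so (1,1) = 101.
The remaining cell in row 1 is (1,2) = 750 − 670 = 80.
Row 4 needs 750; the known cells sum to 565, so (4,1) = 185.
Column 1: 101 + 94 + 185 + 143 + ? = 750, so (3,1) = 227.
Column 2 needs 750; the known cells sum to 579, so (3,2) = 171.

171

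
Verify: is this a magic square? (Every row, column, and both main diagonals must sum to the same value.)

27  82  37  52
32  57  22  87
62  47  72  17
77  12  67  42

Row 1: 27 + 82 + 37 + 52 = 198.
Row 2: 32 + 57 + 22 + 87 = 198.
Row 3: 62 + 47 + 72 + 17 = 198.
Row 4: 77 + 12 + 67 + 42 = 198.
Column 1: 27 + 32 + 62 + 77 = 198.
Column 2: 82 + 57 + 47 + 12 = 198.
Column 3: 37 + 22 + 72 + 67 = 198.
Column 4: 52 + 87 + 17 + 42 = 198.
Main diagonal: 27 + 57 + 72 + 42 = 198.
Anti-diagonal: 52 + 22 + 47 + 77 = 198.
All lines sum to 198.

Yes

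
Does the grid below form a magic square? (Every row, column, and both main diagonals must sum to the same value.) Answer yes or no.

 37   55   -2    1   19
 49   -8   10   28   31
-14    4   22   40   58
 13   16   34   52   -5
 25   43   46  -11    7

Row 1: 37 + 55 + (-2) + 1 + 19 = 110.
Row 2: 49 + (-8) + 10 + 28 + 31 = 110.
Row 3: -14 + 4 + 22 + 40 + 58 = 110.
Row 4: 13 + 16 + 34 + 52 + (-5) = 110.
Row 5: 25 + 43 + 46 + (-11) + 7 = 110.
Column 1: 37 + 49 + (-14) + 13 + 25 = 110.
Column 2: 55 + (-8) + 4 + 16 + 43 = 110.
Column 3: -2 + 10 + 22 + 34 + 46 = 110.
Column 4: 1 + 28 + 40 + 52 + (-11) = 110.
Column 5: 19 + 31 + 58 + (-5) + 7 = 110.
Main diagonal: 37 + (-8) + 22 + 52 + 7 = 110.
Anti-diagonal: 19 + 28 + 22 + 16 + 25 = 110.
All lines sum to 110.

Yes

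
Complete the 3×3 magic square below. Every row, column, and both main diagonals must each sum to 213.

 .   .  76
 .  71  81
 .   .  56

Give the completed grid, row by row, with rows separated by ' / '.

Row 2 needs 213; the known cells sum to 152, so (2,1) = 61.
From main diagonal, 213 − (71 + 56) gives (1,1) = 86.
Using anti-diagonal: 76 + 71 + ? → (3,1) = 213 − 147 = 66.
Row 1 needs 213; the known cells sum to 162, so (1,2) = 51.
From row 3, 213 − (66 + 56) gives (3,2) = 91.

86 51 76 / 61 71 81 / 66 91 56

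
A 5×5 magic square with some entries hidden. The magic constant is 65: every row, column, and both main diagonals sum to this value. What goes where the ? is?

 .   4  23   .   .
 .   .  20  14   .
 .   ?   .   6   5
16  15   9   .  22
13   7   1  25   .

The remaining cell in row 4 is (4,4) = 65 − 62 = 3.
From row 5, 65 − (13 + 7 + 1 + 25) gives (5,5) = 19.
The remaining cell in column 3 is (3,3) = 65 − 53 = 12.
The remaining cell in column 4 is (1,4) = 65 − 48 = 17.
From anti-diagonal, 65 − (14 + 12 + 15 + 13) gives (1,5) = 11.
From row 1, 65 − (4 + 23 + 17 + 11) gives (1,1) = 10.
From column 5, 65 − (11 + 5 + 22 + 19) gives (2,5) = 8.
From main diagonal, 65 − (10 + 12 + 3 + 19) gives (2,2) = 21.
From row 2, 65 − (21 + 20 + 14 + 8) gives (2,1) = 2.
Using column 1: 10 + 2 + 16 + 13 + ? → (3,1) = 65 − 41 = 24.
The remaining cell in column 2 is (3,2) = 65 − 47 = 18.

18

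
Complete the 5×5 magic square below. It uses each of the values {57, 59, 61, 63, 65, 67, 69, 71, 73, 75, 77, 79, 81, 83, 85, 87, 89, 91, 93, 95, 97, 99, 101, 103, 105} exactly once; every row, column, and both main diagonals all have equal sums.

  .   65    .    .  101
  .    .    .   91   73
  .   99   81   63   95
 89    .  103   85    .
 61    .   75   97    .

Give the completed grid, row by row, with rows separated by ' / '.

The 25 entries sum to 2025, so each line sums to 2025/5 = 405.
Row 3 must total 405; the given cells sum to 338, so (3,1) = 67.
From column 4, 405 − (91 + 63 + 85 + 97) gives (1,4) = 69.
Using anti-diagonal: 101 + 91 + 81 + 61 + ? → (4,2) = 405 − 334 = 71.
Using row 4: 89 + 71 + 103 + 85 + ? → (4,5) = 405 − 348 = 57.
From column 5, 405 − (101 + 73 + 95 + 57) gives (5,5) = 79.
Using row 5: 61 + 75 + 97 + 79 + ? → (5,2) = 405 − 312 = 93.
Column 2 must total 405; the given cells sum to 328, so (2,2) = 77.
Main diagonal: 77 + 81 + 85 + 79 + ? = 405, so (1,1) = 83.
Row 1 needs 405; the known cells sum to 318, so (1,3) = 87.
Column 1: 83 + 67 + 89 + 61 + ? = 405, so (2,1) = 105.
Using column 3: 87 + 81 + 103 + 75 + ? → (2,3) = 405 − 346 = 59.

83 65 87 69 101 / 105 77 59 91 73 / 67 99 81 63 95 / 89 71 103 85 57 / 61 93 75 97 79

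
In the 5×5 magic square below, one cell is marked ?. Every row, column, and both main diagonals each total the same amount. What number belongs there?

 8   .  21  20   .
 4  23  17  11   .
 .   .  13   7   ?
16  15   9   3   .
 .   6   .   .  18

Main diagonal is complete and sums to 65; that is the magic constant.
Row 2 needs 65; the known cells sum to 55, so (2,5) = 10.
Row 4 needs 65; the known cells sum to 43, so (4,5) = 22.
Using column 3: 21 + 17 + 13 + 9 + ? → (5,3) = 65 − 60 = 5.
Column 4 must total 65; the given cells sum to 41, so (5,4) = 24.
From row 5, 65 − (6 + 5 + 24 + 18) gives (5,1) = 12.
Using column 1: 8 + 4 + 16 + 12 + ? → (3,1) = 65 − 40 = 25.
Anti-diagonal needs 65; the known cells sum to 51, so (1,5) = 14.
From row 1, 65 − (8 + 21 + 20 + 14) gives (1,2) = 2.
Column 2 must total 65; the given cells sum to 46, so (3,2) = 19.
Column 5 must total 65; the given cells sum to 64, so (3,5) = 1.

1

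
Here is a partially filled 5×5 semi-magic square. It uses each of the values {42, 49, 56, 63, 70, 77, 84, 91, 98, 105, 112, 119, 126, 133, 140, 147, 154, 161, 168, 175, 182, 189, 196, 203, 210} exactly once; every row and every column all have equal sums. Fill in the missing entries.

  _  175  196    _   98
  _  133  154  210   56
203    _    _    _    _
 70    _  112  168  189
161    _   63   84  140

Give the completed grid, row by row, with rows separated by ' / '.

119 175 196 42 98 / 77 133 154 210 56 / 203 49 105 126 147 / 70 91 112 168 189 / 161 182 63 84 140

The 25 entries sum to 3150, so each line sums to 3150/5 = 630.
Row 2: 133 + 154 + 210 + 56 + ? = 630, so (2,1) = 77.
The remaining cell in row 4 is (4,2) = 630 − 539 = 91.
Row 5 must total 630; the given cells sum to 448, so (5,2) = 182.
Using column 1: 77 + 203 + 70 + 161 + ? → (1,1) = 630 − 511 = 119.
From column 2, 630 − (175 + 133 + 91 + 182) gives (3,2) = 49.
The remaining cell in column 3 is (3,3) = 630 − 525 = 105.
From column 5, 630 − (98 + 56 + 189 + 140) gives (3,5) = 147.
Row 1 must total 630; the given cells sum to 588, so (1,4) = 42.
Row 3 needs 630; the known cells sum to 504, so (3,4) = 126.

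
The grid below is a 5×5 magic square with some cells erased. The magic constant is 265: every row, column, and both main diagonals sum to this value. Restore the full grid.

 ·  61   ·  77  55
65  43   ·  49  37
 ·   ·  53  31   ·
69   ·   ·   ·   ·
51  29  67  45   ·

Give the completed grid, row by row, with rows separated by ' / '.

33 61 39 77 55 / 65 43 71 49 37 / 47 75 53 31 59 / 69 57 35 63 41 / 51 29 67 45 73

Row 2 must total 265; the given cells sum to 194, so (2,3) = 71.
Row 5 needs 265; the known cells sum to 192, so (5,5) = 73.
Using column 4: 77 + 49 + 31 + 45 + ? → (4,4) = 265 − 202 = 63.
The remaining cell in main diagonal is (1,1) = 265 − 232 = 33.
Anti-diagonal must total 265; the given cells sum to 208, so (4,2) = 57.
From row 1, 265 − (33 + 61 + 77 + 55) gives (1,3) = 39.
Column 1: 33 + 65 + 69 + 51 + ? = 265, so (3,1) = 47.
Using column 2: 61 + 43 + 57 + 29 + ? → (3,2) = 265 − 190 = 75.
Column 3 needs 265; the known cells sum to 230, so (4,3) = 35.
Row 3 must total 265; the given cells sum to 206, so (3,5) = 59.
The remaining cell in row 4 is (4,5) = 265 − 224 = 41.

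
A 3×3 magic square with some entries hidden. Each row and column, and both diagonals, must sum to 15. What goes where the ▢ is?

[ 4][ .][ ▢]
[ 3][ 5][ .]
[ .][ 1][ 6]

2

Using row 2: 3 + 5 + ? → (2,3) = 15 − 8 = 7.
Using row 3: 1 + 6 + ? → (3,1) = 15 − 7 = 8.
Using column 2: 5 + 1 + ? → (1,2) = 15 − 6 = 9.
Column 3 must total 15; the given cells sum to 13, so (1,3) = 2.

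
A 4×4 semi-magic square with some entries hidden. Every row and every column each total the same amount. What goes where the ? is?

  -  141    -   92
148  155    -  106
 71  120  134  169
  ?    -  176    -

Row 3 is complete and sums to 494; that is the magic constant.
Row 2 needs 494; the known cells sum to 409, so (2,3) = 85.
Column 2: 141 + 155 + 120 + ? = 494, so (4,2) = 78.
Column 3 needs 494; the known cells sum to 395, so (1,3) = 99.
Column 4 needs 494; the known cells sum to 367, so (4,4) = 127.
Row 1: 141 + 99 + 92 + ? = 494, so (1,1) = 162.
From row 4, 494 − (78 + 176 + 127) gives (4,1) = 113.

113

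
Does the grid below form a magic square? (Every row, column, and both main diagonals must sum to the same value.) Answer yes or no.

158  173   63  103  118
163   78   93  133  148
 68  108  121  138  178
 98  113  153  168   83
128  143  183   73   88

Row 1: 158 + 173 + 63 + 103 + 118 = 615.
Row 2: 163 + 78 + 93 + 133 + 148 = 615.
Row 3: 68 + 108 + 121 + 138 + 178 = 613.
Row 4: 98 + 113 + 153 + 168 + 83 = 615.
Row 5: 128 + 143 + 183 + 73 + 88 = 615.
Column 1: 158 + 163 + 68 + 98 + 128 = 615.
Column 2: 173 + 78 + 108 + 113 + 143 = 615.
Column 3: 63 + 93 + 121 + 153 + 183 = 613.
Column 4: 103 + 133 + 138 + 168 + 73 = 615.
Column 5: 118 + 148 + 178 + 83 + 88 = 615.
Main diagonal: 158 + 78 + 121 + 168 + 88 = 613.
Anti-diagonal: 118 + 133 + 121 + 113 + 128 = 613.

No — column 5 sums to 615 but column 3 sums to 613.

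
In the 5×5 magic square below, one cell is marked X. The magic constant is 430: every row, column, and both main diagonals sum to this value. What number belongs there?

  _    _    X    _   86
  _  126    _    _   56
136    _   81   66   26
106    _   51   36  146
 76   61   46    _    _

141

The remaining cell in row 3 is (3,2) = 430 − 309 = 121.
The remaining cell in row 4 is (4,2) = 430 − 339 = 91.
Column 2 needs 430; the known cells sum to 399, so (1,2) = 31.
Using column 5: 86 + 56 + 26 + 146 + ? → (5,5) = 430 − 314 = 116.
The remaining cell in main diagonal is (1,1) = 430 − 359 = 71.
The remaining cell in anti-diagonal is (2,4) = 430 − 334 = 96.
Row 5 must total 430; the given cells sum to 299, so (5,4) = 131.
Column 1 must total 430; the given cells sum to 389, so (2,1) = 41.
Using column 4: 96 + 66 + 36 + 131 + ? → (1,4) = 430 − 329 = 101.
Row 1 needs 430; the known cells sum to 289, so (1,3) = 141.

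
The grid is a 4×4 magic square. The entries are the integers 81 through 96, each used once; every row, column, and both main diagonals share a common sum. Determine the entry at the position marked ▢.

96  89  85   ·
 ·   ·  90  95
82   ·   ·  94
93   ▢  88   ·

92

The entries are 81 through 96, which sum to 1416, so each line sums to 1416/4 = 354.
Row 1 must total 354; the given cells sum to 270, so (1,4) = 84.
Column 1: 96 + 82 + 93 + ? = 354, so (2,1) = 83.
Column 3: 85 + 90 + 88 + ? = 354, so (3,3) = 91.
The remaining cell in column 4 is (4,4) = 354 − 273 = 81.
Main diagonal: 96 + 91 + 81 + ? = 354, so (2,2) = 86.
From anti-diagonal, 354 − (84 + 90 + 93) gives (3,2) = 87.
Row 4 must total 354; the given cells sum to 262, so (4,2) = 92.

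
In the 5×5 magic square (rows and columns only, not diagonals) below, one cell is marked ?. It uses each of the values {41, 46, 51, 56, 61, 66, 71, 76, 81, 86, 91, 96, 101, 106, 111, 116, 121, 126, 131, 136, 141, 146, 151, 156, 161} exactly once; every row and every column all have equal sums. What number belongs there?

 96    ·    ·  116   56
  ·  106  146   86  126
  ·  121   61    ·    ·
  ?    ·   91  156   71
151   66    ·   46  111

136

The 25 entries sum to 2525, so each line sums to 2525/5 = 505.
From row 2, 505 − (106 + 146 + 86 + 126) gives (2,1) = 41.
From row 5, 505 − (151 + 66 + 46 + 111) gives (5,3) = 131.
Column 3 needs 505; the known cells sum to 429, so (1,3) = 76.
The remaining cell in column 4 is (3,4) = 505 − 404 = 101.
From column 5, 505 − (56 + 126 + 71 + 111) gives (3,5) = 141.
Row 1 must total 505; the given cells sum to 344, so (1,2) = 161.
Row 3 must total 505; the given cells sum to 424, so (3,1) = 81.
Column 1: 96 + 41 + 81 + 151 + ? = 505, so (4,1) = 136.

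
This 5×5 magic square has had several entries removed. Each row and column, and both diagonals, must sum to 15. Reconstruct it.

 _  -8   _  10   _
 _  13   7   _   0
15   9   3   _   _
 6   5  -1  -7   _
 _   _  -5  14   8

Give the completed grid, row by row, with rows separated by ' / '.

-2 -8 11 10 4 / -6 13 7 1 0 / 15 9 3 -3 -9 / 6 5 -1 -7 12 / 2 -4 -5 14 8

Using row 4: 6 + 5 + (-1) + (-7) + ? → (4,5) = 15 − 3 = 12.
The remaining cell in column 2 is (5,2) = 15 − 19 = -4.
From column 3, 15 − (7 + 3 + (-1) + (-5)) gives (1,3) = 11.
Main diagonal: 13 + 3 + (-7) + 8 + ? = 15, so (1,1) = -2.
Row 1 must total 15; the given cells sum to 11, so (1,5) = 4.
Row 5 must total 15; the given cells sum to 13, so (5,1) = 2.
From column 1, 15 − (-2 + 15 + 6 + 2) gives (2,1) = -6.
Column 5: 4 + 0 + 12 + 8 + ? = 15, so (3,5) = -9.
Anti-diagonal must total 15; the given cells sum to 14, so (2,4) = 1.
The remaining cell in row 3 is (3,4) = 15 − 18 = -3.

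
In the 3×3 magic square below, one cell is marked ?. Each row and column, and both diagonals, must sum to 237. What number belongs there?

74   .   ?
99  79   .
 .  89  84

Row 2: 99 + 79 + ? = 237, so (2,3) = 59.
Row 3: 89 + 84 + ? = 237, so (3,1) = 64.
Column 2 needs 237; the known cells sum to 168, so (1,2) = 69.
Using column 3: 59 + 84 + ? → (1,3) = 237 − 143 = 94.

94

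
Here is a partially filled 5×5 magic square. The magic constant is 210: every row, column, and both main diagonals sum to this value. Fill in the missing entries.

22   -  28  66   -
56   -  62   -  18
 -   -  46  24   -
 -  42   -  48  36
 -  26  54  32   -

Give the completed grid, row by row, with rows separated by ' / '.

22 50 28 66 44 / 56 34 62 40 18 / 30 58 46 24 52 / 64 42 20 48 36 / 38 26 54 32 60

The remaining cell in column 3 is (4,3) = 210 − 190 = 20.
Column 4 needs 210; the known cells sum to 170, so (2,4) = 40.
Using row 2: 56 + 62 + 40 + 18 + ? → (2,2) = 210 − 176 = 34.
Row 4 needs 210; the known cells sum to 146, so (4,1) = 64.
Main diagonal: 22 + 34 + 46 + 48 + ? = 210, so (5,5) = 60.
The remaining cell in row 5 is (5,1) = 210 − 172 = 38.
From column 1, 210 − (22 + 56 + 64 + 38) gives (3,1) = 30.
Anti-diagonal needs 210; the known cells sum to 166, so (1,5) = 44.
Row 1: 22 + 28 + 66 + 44 + ? = 210, so (1,2) = 50.
Column 2 needs 210; the known cells sum to 152, so (3,2) = 58.
From column 5, 210 − (44 + 18 + 36 + 60) gives (3,5) = 52.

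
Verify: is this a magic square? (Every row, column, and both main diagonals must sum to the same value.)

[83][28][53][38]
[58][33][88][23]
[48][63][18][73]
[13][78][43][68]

Yes

Row 1: 83 + 28 + 53 + 38 = 202.
Row 2: 58 + 33 + 88 + 23 = 202.
Row 3: 48 + 63 + 18 + 73 = 202.
Row 4: 13 + 78 + 43 + 68 = 202.
Column 1: 83 + 58 + 48 + 13 = 202.
Column 2: 28 + 33 + 63 + 78 = 202.
Column 3: 53 + 88 + 18 + 43 = 202.
Column 4: 38 + 23 + 73 + 68 = 202.
Main diagonal: 83 + 33 + 18 + 68 = 202.
Anti-diagonal: 38 + 88 + 63 + 13 = 202.
All lines sum to 202.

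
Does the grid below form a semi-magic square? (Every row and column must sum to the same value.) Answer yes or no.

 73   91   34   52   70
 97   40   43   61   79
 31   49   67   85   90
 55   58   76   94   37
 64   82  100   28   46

No — column 1 sums to 320 but column 5 sums to 322.

Row 1: 73 + 91 + 34 + 52 + 70 = 320.
Row 2: 97 + 40 + 43 + 61 + 79 = 320.
Row 3: 31 + 49 + 67 + 85 + 90 = 322.
Row 4: 55 + 58 + 76 + 94 + 37 = 320.
Row 5: 64 + 82 + 100 + 28 + 46 = 320.
Column 1: 73 + 97 + 31 + 55 + 64 = 320.
Column 2: 91 + 40 + 49 + 58 + 82 = 320.
Column 3: 34 + 43 + 67 + 76 + 100 = 320.
Column 4: 52 + 61 + 85 + 94 + 28 = 320.
Column 5: 70 + 79 + 90 + 37 + 46 = 322.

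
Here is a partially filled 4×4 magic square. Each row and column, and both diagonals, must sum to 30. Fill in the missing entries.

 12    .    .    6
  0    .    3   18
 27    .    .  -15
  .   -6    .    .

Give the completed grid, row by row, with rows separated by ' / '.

From row 2, 30 − (0 + 3 + 18) gives (2,2) = 9.
Column 1 needs 30; the known cells sum to 39, so (4,1) = -9.
Using column 4: 6 + 18 + (-15) + ? → (4,4) = 30 − 9 = 21.
Main diagonal needs 30; the known cells sum to 42, so (3,3) = -12.
Using anti-diagonal: 6 + 3 + (-9) + ? → (3,2) = 30 − 0 = 30.
Row 4 needs 30; the known cells sum to 6, so (4,3) = 24.
Column 2 needs 30; the known cells sum to 33, so (1,2) = -3.
The remaining cell in column 3 is (1,3) = 30 − 15 = 15.

12 -3 15 6 / 0 9 3 18 / 27 30 -12 -15 / -9 -6 24 21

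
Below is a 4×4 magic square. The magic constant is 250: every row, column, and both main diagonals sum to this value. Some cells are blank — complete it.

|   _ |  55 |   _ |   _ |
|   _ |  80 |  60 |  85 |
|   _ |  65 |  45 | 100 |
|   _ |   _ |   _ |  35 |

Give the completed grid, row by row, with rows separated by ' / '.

90 55 75 30 / 25 80 60 85 / 40 65 45 100 / 95 50 70 35

Row 2: 80 + 60 + 85 + ? = 250, so (2,1) = 25.
Using row 3: 65 + 45 + 100 + ? → (3,1) = 250 − 210 = 40.
Column 2 must total 250; the given cells sum to 200, so (4,2) = 50.
Column 4: 85 + 100 + 35 + ? = 250, so (1,4) = 30.
The remaining cell in main diagonal is (1,1) = 250 − 160 = 90.
Anti-diagonal needs 250; the known cells sum to 155, so (4,1) = 95.
Row 1: 90 + 55 + 30 + ? = 250, so (1,3) = 75.
Row 4 needs 250; the known cells sum to 180, so (4,3) = 70.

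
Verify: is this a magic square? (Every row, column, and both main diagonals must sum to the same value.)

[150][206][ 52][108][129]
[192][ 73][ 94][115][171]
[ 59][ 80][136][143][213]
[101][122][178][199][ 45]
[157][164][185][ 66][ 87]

No — row 3 sums to 631 but row 4 sums to 645.

Row 1: 150 + 206 + 52 + 108 + 129 = 645.
Row 2: 192 + 73 + 94 + 115 + 171 = 645.
Row 3: 59 + 80 + 136 + 143 + 213 = 631.
Row 4: 101 + 122 + 178 + 199 + 45 = 645.
Row 5: 157 + 164 + 185 + 66 + 87 = 659.
Column 1: 150 + 192 + 59 + 101 + 157 = 659.
Column 2: 206 + 73 + 80 + 122 + 164 = 645.
Column 3: 52 + 94 + 136 + 178 + 185 = 645.
Column 4: 108 + 115 + 143 + 199 + 66 = 631.
Column 5: 129 + 171 + 213 + 45 + 87 = 645.
Main diagonal: 150 + 73 + 136 + 199 + 87 = 645.
Anti-diagonal: 129 + 115 + 136 + 122 + 157 = 659.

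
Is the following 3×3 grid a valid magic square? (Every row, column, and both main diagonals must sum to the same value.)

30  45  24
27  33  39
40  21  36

No — row 1 sums to 99 but anti-diagonal sums to 97.

Row 1: 30 + 45 + 24 = 99.
Row 2: 27 + 33 + 39 = 99.
Row 3: 40 + 21 + 36 = 97.
Column 1: 30 + 27 + 40 = 97.
Column 2: 45 + 33 + 21 = 99.
Column 3: 24 + 39 + 36 = 99.
Main diagonal: 30 + 33 + 36 = 99.
Anti-diagonal: 24 + 33 + 40 = 97.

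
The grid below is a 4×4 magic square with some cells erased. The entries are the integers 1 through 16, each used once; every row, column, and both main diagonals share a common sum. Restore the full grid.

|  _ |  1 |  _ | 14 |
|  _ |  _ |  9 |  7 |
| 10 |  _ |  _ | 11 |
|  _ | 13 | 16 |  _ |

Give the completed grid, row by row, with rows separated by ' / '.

The entries are 1 through 16, which sum to 136, so each line sums to 136/4 = 34.
Using column 4: 14 + 7 + 11 + ? → (4,4) = 34 − 32 = 2.
The remaining cell in row 4 is (4,1) = 34 − 31 = 3.
Anti-diagonal must total 34; the given cells sum to 26, so (3,2) = 8.
Row 3 must total 34; the given cells sum to 29, so (3,3) = 5.
Using column 2: 1 + 8 + 13 + ? → (2,2) = 34 − 22 = 12.
Column 3 needs 34; the known cells sum to 30, so (1,3) = 4.
Using main diagonal: 12 + 5 + 2 + ? → (1,1) = 34 − 19 = 15.
From row 2, 34 − (12 + 9 + 7) gives (2,1) = 6.

15 1 4 14 / 6 12 9 7 / 10 8 5 11 / 3 13 16 2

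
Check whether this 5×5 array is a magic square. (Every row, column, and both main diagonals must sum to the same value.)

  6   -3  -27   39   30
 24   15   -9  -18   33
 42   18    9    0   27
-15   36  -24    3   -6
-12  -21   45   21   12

Row 1: 6 + (-3) + (-27) + 39 + 30 = 45.
Row 2: 24 + 15 + (-9) + (-18) + 33 = 45.
Row 3: 42 + 18 + 9 + 0 + 27 = 96.
Row 4: -15 + 36 + (-24) + 3 + (-6) = -6.
Row 5: -12 + (-21) + 45 + 21 + 12 = 45.
Column 1: 6 + 24 + 42 + (-15) + (-12) = 45.
Column 2: -3 + 15 + 18 + 36 + (-21) = 45.
Column 3: -27 + (-9) + 9 + (-24) + 45 = -6.
Column 4: 39 + (-18) + 0 + 3 + 21 = 45.
Column 5: 30 + 33 + 27 + (-6) + 12 = 96.
Main diagonal: 6 + 15 + 9 + 3 + 12 = 45.
Anti-diagonal: 30 + (-18) + 9 + 36 + (-12) = 45.

No — column 3 sums to -6 but row 3 sums to 96.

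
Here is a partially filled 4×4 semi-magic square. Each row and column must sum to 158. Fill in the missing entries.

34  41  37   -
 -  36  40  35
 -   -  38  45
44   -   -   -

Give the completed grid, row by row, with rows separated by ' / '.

Row 1 needs 158; the known cells sum to 112, so (1,4) = 46.
From row 2, 158 − (36 + 40 + 35) gives (2,1) = 47.
The remaining cell in column 1 is (3,1) = 158 − 125 = 33.
Using column 3: 37 + 40 + 38 + ? → (4,3) = 158 − 115 = 43.
The remaining cell in column 4 is (4,4) = 158 − 126 = 32.
Row 3 needs 158; the known cells sum to 116, so (3,2) = 42.
Using row 4: 44 + 43 + 32 + ? → (4,2) = 158 − 119 = 39.

34 41 37 46 / 47 36 40 35 / 33 42 38 45 / 44 39 43 32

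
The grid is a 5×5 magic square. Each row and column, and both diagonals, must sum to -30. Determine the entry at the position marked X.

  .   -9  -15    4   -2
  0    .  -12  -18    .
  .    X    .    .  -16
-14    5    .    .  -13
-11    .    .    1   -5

-3

Row 1 needs -30; the known cells sum to -22, so (1,1) = -8.
Column 1 needs -30; the known cells sum to -33, so (3,1) = 3.
The remaining cell in column 5 is (2,5) = -30 − (-36) = 6.
Anti-diagonal: -2 + (-18) + 5 + (-11) + ? = -30, so (3,3) = -4.
Row 2 must total -30; the given cells sum to -24, so (2,2) = -6.
Main diagonal needs -30; the known cells sum to -23, so (4,4) = -7.
The remaining cell in row 4 is (4,3) = -30 − (-29) = -1.
Column 3: -15 + (-12) + (-4) + (-1) + ? = -30, so (5,3) = 2.
The remaining cell in column 4 is (3,4) = -30 − (-20) = -10.
Row 3: 3 + (-4) + (-10) + (-16) + ? = -30, so (3,2) = -3.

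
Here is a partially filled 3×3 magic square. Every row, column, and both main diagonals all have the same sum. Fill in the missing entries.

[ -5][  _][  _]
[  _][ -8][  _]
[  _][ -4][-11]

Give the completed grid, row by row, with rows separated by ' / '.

Main diagonal is already complete: -5 + -8 + -11 = -24, so that is the magic constant.
Using row 3: -4 + (-11) + ? → (3,1) = -24 − (-15) = -9.
Column 1 must total -24; the given cells sum to -14, so (2,1) = -10.
Using column 2: -8 + (-4) + ? → (1,2) = -24 − (-12) = -12.
Anti-diagonal: -8 + (-9) + ? = -24, so (1,3) = -7.
Row 2: -10 + (-8) + ? = -24, so (2,3) = -6.

-5 -12 -7 / -10 -8 -6 / -9 -4 -11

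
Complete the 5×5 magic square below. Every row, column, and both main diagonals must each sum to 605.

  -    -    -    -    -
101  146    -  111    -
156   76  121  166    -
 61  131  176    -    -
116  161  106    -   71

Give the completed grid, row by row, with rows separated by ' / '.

171 91 136 81 126 / 101 146 66 111 181 / 156 76 121 166 86 / 61 131 176 96 141 / 116 161 106 151 71

From row 3, 605 − (156 + 76 + 121 + 166) gives (3,5) = 86.
Using row 5: 116 + 161 + 106 + 71 + ? → (5,4) = 605 − 454 = 151.
Using column 1: 101 + 156 + 61 + 116 + ? → (1,1) = 605 − 434 = 171.
Using column 2: 146 + 76 + 131 + 161 + ? → (1,2) = 605 − 514 = 91.
From main diagonal, 605 − (171 + 146 + 121 + 71) gives (4,4) = 96.
Using anti-diagonal: 111 + 121 + 131 + 116 + ? → (1,5) = 605 − 479 = 126.
Row 4: 61 + 131 + 176 + 96 + ? = 605, so (4,5) = 141.
Using column 4: 111 + 166 + 96 + 151 + ? → (1,4) = 605 − 524 = 81.
Column 5 needs 605; the known cells sum to 424, so (2,5) = 181.
From row 1, 605 − (171 + 91 + 81 + 126) gives (1,3) = 136.
The remaining cell in row 2 is (2,3) = 605 − 539 = 66.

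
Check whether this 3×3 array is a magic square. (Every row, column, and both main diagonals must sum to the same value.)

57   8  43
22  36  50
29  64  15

Yes

Row 1: 57 + 8 + 43 = 108.
Row 2: 22 + 36 + 50 = 108.
Row 3: 29 + 64 + 15 = 108.
Column 1: 57 + 22 + 29 = 108.
Column 2: 8 + 36 + 64 = 108.
Column 3: 43 + 50 + 15 = 108.
Main diagonal: 57 + 36 + 15 = 108.
Anti-diagonal: 43 + 36 + 29 = 108.
All lines sum to 108.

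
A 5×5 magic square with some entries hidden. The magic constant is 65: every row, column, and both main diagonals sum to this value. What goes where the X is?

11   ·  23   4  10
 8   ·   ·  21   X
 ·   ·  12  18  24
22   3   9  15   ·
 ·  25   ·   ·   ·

2

Row 1: 11 + 23 + 4 + 10 + ? = 65, so (1,2) = 17.
Row 4 needs 65; the known cells sum to 49, so (4,5) = 16.
Using column 4: 4 + 21 + 18 + 15 + ? → (5,4) = 65 − 58 = 7.
Anti-diagonal must total 65; the given cells sum to 46, so (5,1) = 19.
Using column 1: 11 + 8 + 22 + 19 + ? → (3,1) = 65 − 60 = 5.
Row 3: 5 + 12 + 18 + 24 + ? = 65, so (3,2) = 6.
Column 2 needs 65; the known cells sum to 51, so (2,2) = 14.
Main diagonal must total 65; the given cells sum to 52, so (5,5) = 13.
From row 5, 65 − (19 + 25 + 7 + 13) gives (5,3) = 1.
The remaining cell in column 3 is (2,3) = 65 − 45 = 20.
Column 5: 10 + 24 + 16 + 13 + ? = 65, so (2,5) = 2.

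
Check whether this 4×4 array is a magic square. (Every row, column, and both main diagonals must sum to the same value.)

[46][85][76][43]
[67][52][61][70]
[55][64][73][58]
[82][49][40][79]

Row 1: 46 + 85 + 76 + 43 = 250.
Row 2: 67 + 52 + 61 + 70 = 250.
Row 3: 55 + 64 + 73 + 58 = 250.
Row 4: 82 + 49 + 40 + 79 = 250.
Column 1: 46 + 67 + 55 + 82 = 250.
Column 2: 85 + 52 + 64 + 49 = 250.
Column 3: 76 + 61 + 73 + 40 = 250.
Column 4: 43 + 70 + 58 + 79 = 250.
Main diagonal: 46 + 52 + 73 + 79 = 250.
Anti-diagonal: 43 + 61 + 64 + 82 = 250.
All lines sum to 250.

Yes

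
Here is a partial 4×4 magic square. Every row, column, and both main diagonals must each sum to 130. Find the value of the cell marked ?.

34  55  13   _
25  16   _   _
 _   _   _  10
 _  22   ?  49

40

Row 1: 34 + 55 + 13 + ? = 130, so (1,4) = 28.
Column 2: 55 + 16 + 22 + ? = 130, so (3,2) = 37.
Column 4 must total 130; the given cells sum to 87, so (2,4) = 43.
From main diagonal, 130 − (34 + 16 + 49) gives (3,3) = 31.
From row 2, 130 − (25 + 16 + 43) gives (2,3) = 46.
From row 3, 130 − (37 + 31 + 10) gives (3,1) = 52.
Column 1 needs 130; the known cells sum to 111, so (4,1) = 19.
From column 3, 130 − (13 + 46 + 31) gives (4,3) = 40.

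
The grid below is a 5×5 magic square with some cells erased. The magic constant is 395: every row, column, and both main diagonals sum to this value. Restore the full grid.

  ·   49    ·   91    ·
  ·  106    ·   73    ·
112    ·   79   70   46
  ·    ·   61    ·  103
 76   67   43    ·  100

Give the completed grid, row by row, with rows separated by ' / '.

58 49 115 91 82 / 55 106 97 73 64 / 112 88 79 70 46 / 94 85 61 52 103 / 76 67 43 109 100

From row 3, 395 − (112 + 79 + 70 + 46) gives (3,2) = 88.
The remaining cell in row 5 is (5,4) = 395 − 286 = 109.
From column 2, 395 − (49 + 106 + 88 + 67) gives (4,2) = 85.
The remaining cell in column 4 is (4,4) = 395 − 343 = 52.
The remaining cell in main diagonal is (1,1) = 395 − 337 = 58.
Using anti-diagonal: 73 + 79 + 85 + 76 + ? → (1,5) = 395 − 313 = 82.
Row 1 must total 395; the given cells sum to 280, so (1,3) = 115.
From row 4, 395 − (85 + 61 + 52 + 103) gives (4,1) = 94.
From column 1, 395 − (58 + 112 + 94 + 76) gives (2,1) = 55.
Column 3 must total 395; the given cells sum to 298, so (2,3) = 97.
Column 5: 82 + 46 + 103 + 100 + ? = 395, so (2,5) = 64.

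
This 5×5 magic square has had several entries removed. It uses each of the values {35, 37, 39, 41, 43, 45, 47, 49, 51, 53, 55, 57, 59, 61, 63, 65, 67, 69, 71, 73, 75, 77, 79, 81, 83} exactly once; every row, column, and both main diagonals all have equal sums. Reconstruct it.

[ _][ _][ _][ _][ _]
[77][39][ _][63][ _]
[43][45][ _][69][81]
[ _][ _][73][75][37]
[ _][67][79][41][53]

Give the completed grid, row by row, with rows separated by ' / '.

The 25 entries sum to 1475, so each line sums to 1475/5 = 295.
Using row 3: 43 + 45 + 69 + 81 + ? → (3,3) = 295 − 238 = 57.
The remaining cell in row 5 is (5,1) = 295 − 240 = 55.
The remaining cell in column 4 is (1,4) = 295 − 248 = 47.
Main diagonal needs 295; the known cells sum to 224, so (1,1) = 71.
From column 1, 295 − (71 + 77 + 43 + 55) gives (4,1) = 49.
Row 4: 49 + 73 + 75 + 37 + ? = 295, so (4,2) = 61.
Column 2 must total 295; the given cells sum to 212, so (1,2) = 83.
From anti-diagonal, 295 − (63 + 57 + 61 + 55) gives (1,5) = 59.
From row 1, 295 − (71 + 83 + 47 + 59) gives (1,3) = 35.
The remaining cell in column 3 is (2,3) = 295 − 244 = 51.
Column 5 must total 295; the given cells sum to 230, so (2,5) = 65.

71 83 35 47 59 / 77 39 51 63 65 / 43 45 57 69 81 / 49 61 73 75 37 / 55 67 79 41 53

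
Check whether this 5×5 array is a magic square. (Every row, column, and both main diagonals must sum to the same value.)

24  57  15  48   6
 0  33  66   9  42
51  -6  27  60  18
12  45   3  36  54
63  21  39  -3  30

Row 1: 24 + 57 + 15 + 48 + 6 = 150.
Row 2: 0 + 33 + 66 + 9 + 42 = 150.
Row 3: 51 + (-6) + 27 + 60 + 18 = 150.
Row 4: 12 + 45 + 3 + 36 + 54 = 150.
Row 5: 63 + 21 + 39 + (-3) + 30 = 150.
Column 1: 24 + 0 + 51 + 12 + 63 = 150.
Column 2: 57 + 33 + (-6) + 45 + 21 = 150.
Column 3: 15 + 66 + 27 + 3 + 39 = 150.
Column 4: 48 + 9 + 60 + 36 + (-3) = 150.
Column 5: 6 + 42 + 18 + 54 + 30 = 150.
Main diagonal: 24 + 33 + 27 + 36 + 30 = 150.
Anti-diagonal: 6 + 9 + 27 + 45 + 63 = 150.
All lines sum to 150.

Yes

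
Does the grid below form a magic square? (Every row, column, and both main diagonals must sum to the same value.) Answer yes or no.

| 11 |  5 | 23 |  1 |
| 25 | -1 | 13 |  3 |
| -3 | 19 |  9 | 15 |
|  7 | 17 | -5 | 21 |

Row 1: 11 + 5 + 23 + 1 = 40.
Row 2: 25 + (-1) + 13 + 3 = 40.
Row 3: -3 + 19 + 9 + 15 = 40.
Row 4: 7 + 17 + (-5) + 21 = 40.
Column 1: 11 + 25 + (-3) + 7 = 40.
Column 2: 5 + (-1) + 19 + 17 = 40.
Column 3: 23 + 13 + 9 + (-5) = 40.
Column 4: 1 + 3 + 15 + 21 = 40.
Main diagonal: 11 + (-1) + 9 + 21 = 40.
Anti-diagonal: 1 + 13 + 19 + 7 = 40.
All lines sum to 40.

Yes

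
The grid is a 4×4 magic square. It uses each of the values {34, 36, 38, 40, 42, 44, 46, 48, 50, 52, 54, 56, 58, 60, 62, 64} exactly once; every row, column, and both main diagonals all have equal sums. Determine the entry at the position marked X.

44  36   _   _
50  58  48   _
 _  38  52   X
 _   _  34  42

60

The 16 entries sum to 784, so each line sums to 784/4 = 196.
Row 2: 50 + 58 + 48 + ? = 196, so (2,4) = 40.
Column 2 must total 196; the given cells sum to 132, so (4,2) = 64.
The remaining cell in column 3 is (1,3) = 196 − 134 = 62.
Row 1: 44 + 36 + 62 + ? = 196, so (1,4) = 54.
Using row 4: 64 + 34 + 42 + ? → (4,1) = 196 − 140 = 56.
Column 1: 44 + 50 + 56 + ? = 196, so (3,1) = 46.
From column 4, 196 − (54 + 40 + 42) gives (3,4) = 60.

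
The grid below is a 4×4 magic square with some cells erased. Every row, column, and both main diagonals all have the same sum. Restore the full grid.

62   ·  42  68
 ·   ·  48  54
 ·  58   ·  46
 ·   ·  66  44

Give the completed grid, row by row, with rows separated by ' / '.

Column 4 is already complete: 68 + 54 + 46 + 44 = 212, so that is the magic constant.
Row 1: 62 + 42 + 68 + ? = 212, so (1,2) = 40.
Column 3 must total 212; the given cells sum to 156, so (3,3) = 56.
Main diagonal needs 212; the known cells sum to 162, so (2,2) = 50.
Using anti-diagonal: 68 + 48 + 58 + ? → (4,1) = 212 − 174 = 38.
From row 2, 212 − (50 + 48 + 54) gives (2,1) = 60.
From row 3, 212 − (58 + 56 + 46) gives (3,1) = 52.
From row 4, 212 − (38 + 66 + 44) gives (4,2) = 64.

62 40 42 68 / 60 50 48 54 / 52 58 56 46 / 38 64 66 44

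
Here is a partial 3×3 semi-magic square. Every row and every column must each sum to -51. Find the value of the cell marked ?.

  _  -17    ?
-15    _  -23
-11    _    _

Using row 2: -15 + (-23) + ? → (2,2) = -51 − (-38) = -13.
Column 1: -15 + (-11) + ? = -51, so (1,1) = -25.
Column 2: -17 + (-13) + ? = -51, so (3,2) = -21.
Using row 1: -25 + (-17) + ? → (1,3) = -51 − (-42) = -9.

-9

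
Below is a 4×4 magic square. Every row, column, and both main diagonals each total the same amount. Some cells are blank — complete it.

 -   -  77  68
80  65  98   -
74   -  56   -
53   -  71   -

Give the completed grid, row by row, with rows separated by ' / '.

95 62 77 68 / 80 65 98 59 / 74 83 56 89 / 53 92 71 86

Column 3 is already complete: 77 + 98 + 56 + 71 = 302, so that is the magic constant.
The remaining cell in row 2 is (2,4) = 302 − 243 = 59.
From column 1, 302 − (80 + 74 + 53) gives (1,1) = 95.
The remaining cell in main diagonal is (4,4) = 302 − 216 = 86.
The remaining cell in anti-diagonal is (3,2) = 302 − 219 = 83.
Row 1 must total 302; the given cells sum to 240, so (1,2) = 62.
Row 3: 74 + 83 + 56 + ? = 302, so (3,4) = 89.
From row 4, 302 − (53 + 71 + 86) gives (4,2) = 92.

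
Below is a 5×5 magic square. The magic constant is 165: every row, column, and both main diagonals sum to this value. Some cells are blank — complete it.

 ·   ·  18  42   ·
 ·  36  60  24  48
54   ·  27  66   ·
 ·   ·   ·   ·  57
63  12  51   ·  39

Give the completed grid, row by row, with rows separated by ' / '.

Row 2: 36 + 60 + 24 + 48 + ? = 165, so (2,1) = -3.
The remaining cell in row 5 is (5,4) = 165 − 165 = 0.
Using column 3: 18 + 60 + 27 + 51 + ? → (4,3) = 165 − 156 = 9.
Column 4 needs 165; the known cells sum to 132, so (4,4) = 33.
The remaining cell in main diagonal is (1,1) = 165 − 135 = 30.
From column 1, 165 − (30 + (-3) + 54 + 63) gives (4,1) = 21.
Row 4: 21 + 9 + 33 + 57 + ? = 165, so (4,2) = 45.
Anti-diagonal must total 165; the given cells sum to 159, so (1,5) = 6.
The remaining cell in row 1 is (1,2) = 165 − 96 = 69.
From column 2, 165 − (69 + 36 + 45 + 12) gives (3,2) = 3.
Column 5: 6 + 48 + 57 + 39 + ? = 165, so (3,5) = 15.

30 69 18 42 6 / -3 36 60 24 48 / 54 3 27 66 15 / 21 45 9 33 57 / 63 12 51 0 39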